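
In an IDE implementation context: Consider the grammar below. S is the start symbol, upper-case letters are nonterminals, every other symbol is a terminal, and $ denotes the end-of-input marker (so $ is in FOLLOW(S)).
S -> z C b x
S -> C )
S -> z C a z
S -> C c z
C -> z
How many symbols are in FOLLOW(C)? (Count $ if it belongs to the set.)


S is the start symbol and does not occur in any rule body, so FOLLOW(S) = {$}.
Examining every occurrence of C in a rule body:
  S -> z C b x : C is followed by terminal 'b' -> add 'b'
  S -> C ) : C is followed by terminal ')' -> add ')'
  S -> z C a z : C is followed by terminal 'a' -> add 'a'
  S -> C c z : C is followed by terminal 'c' -> add 'c'
  C -> z : C does not occur in the body -> contributes nothing
FOLLOW(C) = {), a, b, c}
Count: 4

4


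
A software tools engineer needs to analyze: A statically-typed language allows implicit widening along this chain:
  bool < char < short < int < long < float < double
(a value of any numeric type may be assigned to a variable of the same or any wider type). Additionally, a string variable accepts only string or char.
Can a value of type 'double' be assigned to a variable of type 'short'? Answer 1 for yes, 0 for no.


Target variable type: short
Source value type: double
Numeric ranks: double=6, short=2
Widening allowed iff rank(source) <= rank(target): 6 <= 2? No
Result: 0

0


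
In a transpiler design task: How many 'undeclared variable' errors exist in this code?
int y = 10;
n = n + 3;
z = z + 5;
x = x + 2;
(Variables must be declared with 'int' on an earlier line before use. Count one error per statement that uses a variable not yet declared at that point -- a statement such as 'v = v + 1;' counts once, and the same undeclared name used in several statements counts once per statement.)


Scanning code line by line:
  Line 1: declare 'y' -> declared = ['y']
  Line 2: use 'n' -> ERROR (undeclared)
  Line 3: use 'z' -> ERROR (undeclared)
  Line 4: use 'x' -> ERROR (undeclared)
Total undeclared variable errors: 3

3


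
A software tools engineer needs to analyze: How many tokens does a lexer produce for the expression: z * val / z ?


Scanning 'z * val / z'
Token 1: 'z' -> identifier
Token 2: '*' -> operator
Token 3: 'val' -> identifier
Token 4: '/' -> operator
Token 5: 'z' -> identifier
Total tokens: 5

5


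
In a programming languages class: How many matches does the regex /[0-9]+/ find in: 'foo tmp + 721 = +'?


Pattern: /[0-9]+/ (int literals)
Input: 'foo tmp + 721 = +'
Scanning for matches:
  Match 1: '721'
Total matches: 1

1


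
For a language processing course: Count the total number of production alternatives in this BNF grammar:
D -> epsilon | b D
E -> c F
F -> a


Counting alternatives per rule:
  D: 2 alternative(s)
  E: 1 alternative(s)
  F: 1 alternative(s)
Sum: 2 + 1 + 1 = 4

4


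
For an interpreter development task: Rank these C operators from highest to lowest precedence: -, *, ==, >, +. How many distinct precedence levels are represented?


Looking up precedence for each operator:
  - -> precedence 5
  * -> precedence 6
  == -> precedence 3
  > -> precedence 4
  + -> precedence 5
Sorted highest to lowest: *, -, +, >, ==
Distinct precedence values: [6, 5, 4, 3]
Number of distinct levels: 4

4


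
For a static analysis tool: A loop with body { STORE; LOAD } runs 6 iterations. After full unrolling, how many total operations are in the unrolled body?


Loop body operations: STORE, LOAD (2 ops per iteration)
Unrolling 6 iterations:
  Iteration 1: STORE, LOAD (2 ops)
  Iteration 2: STORE, LOAD (2 ops)
  Iteration 3: STORE, LOAD (2 ops)
  Iteration 4: STORE, LOAD (2 ops)
  Iteration 5: STORE, LOAD (2 ops)
  Iteration 6: STORE, LOAD (2 ops)
Total: 6 iterations * 2 ops/iter = 12 operations

12


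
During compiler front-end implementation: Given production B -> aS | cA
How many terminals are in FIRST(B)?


Production: B -> aS | cA
Examining each alternative for leading terminals:
  B -> aS : first terminal = 'a'
  B -> cA : first terminal = 'c'
FIRST(B) = {a, c}
Count: 2

2


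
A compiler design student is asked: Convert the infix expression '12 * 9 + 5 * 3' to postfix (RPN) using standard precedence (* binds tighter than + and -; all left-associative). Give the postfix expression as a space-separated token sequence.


Applying the shunting-yard algorithm:
  Operand 12 -> output
  Push '*' onto operator stack -> op-stack: [*]
  Operand 9 -> output
  See '+' (prec 1); top '*' (prec 2) >= it -> pop '*' to output
  Push '+' onto operator stack -> op-stack: [+]
  Operand 5 -> output
  Push '*' onto operator stack -> op-stack: [+, *]
  Operand 3 -> output
  End of input: pop '*' to output
  End of input: pop '+' to output
Postfix result: 12 9 * 5 3 * +

12 9 * 5 3 * +


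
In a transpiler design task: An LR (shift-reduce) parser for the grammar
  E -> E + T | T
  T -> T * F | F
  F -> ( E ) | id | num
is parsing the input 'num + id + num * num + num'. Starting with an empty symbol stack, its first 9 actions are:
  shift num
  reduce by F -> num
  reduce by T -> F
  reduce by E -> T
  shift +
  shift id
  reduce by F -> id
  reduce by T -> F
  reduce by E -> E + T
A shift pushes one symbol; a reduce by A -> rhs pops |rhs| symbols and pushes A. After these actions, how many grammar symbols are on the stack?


Tracking the symbol stack through each action:
  Action 1: shift 'num' : push -> stack = [num] (size 1)
  Action 2: reduce by F -> num : pop 1, push F -> stack = [F] (size 1)
  Action 3: reduce by T -> F : pop 1, push T -> stack = [T] (size 1)
  Action 4: reduce by E -> T : pop 1, push E -> stack = [E] (size 1)
  Action 5: shift '+' : push -> stack = [E, +] (size 2)
  Action 6: shift 'id' : push -> stack = [E, +, id] (size 3)
  Action 7: reduce by F -> id : pop 1, push F -> stack = [E, +, F] (size 3)
  Action 8: reduce by T -> F : pop 1, push T -> stack = [E, +, T] (size 3)
  Action 9: reduce by E -> E + T : pop 3, push E -> stack = [E] (size 1)
Final stack size: 1

1


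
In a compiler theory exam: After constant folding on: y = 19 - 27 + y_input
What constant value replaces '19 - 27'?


Identifying constant sub-expression:
  Original: y = 19 - 27 + y_input
  19 and 27 are both compile-time constants
  Evaluating: 19 - 27 = -8
  After folding: y = -8 + y_input

-8


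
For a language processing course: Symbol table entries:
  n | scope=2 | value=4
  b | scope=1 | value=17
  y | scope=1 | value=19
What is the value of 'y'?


Searching symbol table for 'y':
  n | scope=2 | value=4
  b | scope=1 | value=17
  y | scope=1 | value=19 <- MATCH
Found 'y' at scope 1 with value 19

19


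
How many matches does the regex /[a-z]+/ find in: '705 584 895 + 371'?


Pattern: /[a-z]+/ (identifiers)
Input: '705 584 895 + 371'
Scanning for matches:
Total matches: 0

0


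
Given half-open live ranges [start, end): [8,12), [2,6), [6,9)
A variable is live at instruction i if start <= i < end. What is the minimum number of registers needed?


Live ranges:
  Var0: [8, 12)
  Var1: [2, 6)
  Var2: [6, 9)
Sweep-line events (position, delta, active):
  pos=2 start -> active=1
  pos=6 end -> active=0
  pos=6 start -> active=1
  pos=8 start -> active=2
  pos=9 end -> active=1
  pos=12 end -> active=0
Maximum simultaneous active: 2
Minimum registers needed: 2

2


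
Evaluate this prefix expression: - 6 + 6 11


Parsing prefix expression: - 6 + 6 11
Step 1: Innermost operation '+ 6 11'
  6 + 11 = 17
Step 2: Outer operation '- 6 [17]'
  6 - 17 = -11

-11


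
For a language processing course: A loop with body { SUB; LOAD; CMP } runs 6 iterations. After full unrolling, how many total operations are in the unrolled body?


Loop body operations: SUB, LOAD, CMP (3 ops per iteration)
Unrolling 6 iterations:
  Iteration 1: SUB, LOAD, CMP (3 ops)
  Iteration 2: SUB, LOAD, CMP (3 ops)
  Iteration 3: SUB, LOAD, CMP (3 ops)
  Iteration 4: SUB, LOAD, CMP (3 ops)
  Iteration 5: SUB, LOAD, CMP (3 ops)
  Iteration 6: SUB, LOAD, CMP (3 ops)
Total: 6 iterations * 3 ops/iter = 18 operations

18


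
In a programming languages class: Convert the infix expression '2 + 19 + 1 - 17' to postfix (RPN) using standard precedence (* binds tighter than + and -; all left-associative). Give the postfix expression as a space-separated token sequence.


Applying the shunting-yard algorithm:
  Operand 2 -> output
  Push '+' onto operator stack -> op-stack: [+]
  Operand 19 -> output
  See '+' (prec 1); top '+' (prec 1) >= it -> pop '+' to output
  Push '+' onto operator stack -> op-stack: [+]
  Operand 1 -> output
  See '-' (prec 1); top '+' (prec 1) >= it -> pop '+' to output
  Push '-' onto operator stack -> op-stack: [-]
  Operand 17 -> output
  End of input: pop '-' to output
Postfix result: 2 19 + 1 + 17 -

2 19 + 1 + 17 -


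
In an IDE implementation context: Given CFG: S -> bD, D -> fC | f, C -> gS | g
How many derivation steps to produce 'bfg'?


Grammar: S -> bD, D -> fC | f, C -> gS | g
Deriving 'bfg':
Step 1: S -> bD => bD
Step 2: D -> fC => bfC
Step 3: C -> g => bfg
Total derivation steps: 3

3


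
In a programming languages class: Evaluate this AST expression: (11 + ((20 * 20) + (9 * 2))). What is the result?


Expression: (11 + ((20 * 20) + (9 * 2)))
Evaluating step by step:
  20 * 20 = 400
  9 * 2 = 18
  400 + 18 = 418
  11 + 418 = 429
Result: 429

429


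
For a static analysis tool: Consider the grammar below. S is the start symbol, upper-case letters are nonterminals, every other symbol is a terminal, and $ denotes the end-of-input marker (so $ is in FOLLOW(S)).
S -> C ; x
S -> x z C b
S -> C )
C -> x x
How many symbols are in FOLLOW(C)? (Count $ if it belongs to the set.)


S is the start symbol and does not occur in any rule body, so FOLLOW(S) = {$}.
Examining every occurrence of C in a rule body:
  S -> C ; x : C is followed by terminal ';' -> add ';'
  S -> x z C b : C is followed by terminal 'b' -> add 'b'
  S -> C ) : C is followed by terminal ')' -> add ')'
  C -> x x : C does not occur in the body -> contributes nothing
FOLLOW(C) = {), ;, b}
Count: 3

3


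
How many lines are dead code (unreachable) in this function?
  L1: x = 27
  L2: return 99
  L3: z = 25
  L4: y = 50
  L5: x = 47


Analyzing control flow:
  L1: reachable (before return)
  L2: reachable (return statement)
  L3: DEAD (after return at L2)
  L4: DEAD (after return at L2)
  L5: DEAD (after return at L2)
Return at L2, total lines = 5
Dead lines: L3 through L5
Count: 3

3


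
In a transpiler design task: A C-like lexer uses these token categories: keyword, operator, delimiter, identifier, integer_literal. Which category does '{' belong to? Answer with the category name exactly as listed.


Token: '{'
Checking categories:
  identifier: no
  integer_literal: no
  operator: no
  keyword: no
  delimiter: YES
Category: delimiter

delimiter


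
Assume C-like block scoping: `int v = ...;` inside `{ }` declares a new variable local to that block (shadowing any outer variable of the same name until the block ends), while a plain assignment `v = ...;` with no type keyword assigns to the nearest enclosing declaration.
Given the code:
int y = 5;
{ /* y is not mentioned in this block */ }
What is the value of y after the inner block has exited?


Analyzing scoping rules:
Outer scope: declares y = 5
Inner block: y is neither redeclared nor assigned -> unchanged
After the block -> 5
Result: 5

5


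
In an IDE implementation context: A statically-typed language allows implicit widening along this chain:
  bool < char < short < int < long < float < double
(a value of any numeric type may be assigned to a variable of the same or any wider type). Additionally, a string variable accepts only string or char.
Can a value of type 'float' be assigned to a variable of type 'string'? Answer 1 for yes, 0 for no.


Target variable type: string
Source value type: float
Rule: string accepts only {string, char}
  source 'float' in {string, char}? No
Result: 0

0


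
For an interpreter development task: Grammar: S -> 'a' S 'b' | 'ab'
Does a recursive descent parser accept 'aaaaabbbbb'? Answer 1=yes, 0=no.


Grammar accepts strings of the form a^n b^n (n >= 1)
Word: 'aaaaabbbbb'
Counting: 5 a's and 5 b's
Check: 5 == 5? Yes
Derivation (S -> aSb applied 4 time(s), then S -> ab): S => aSb => aaSbb => aaaSbbb => aaaaSbbbb => aaaaabbbbb
Accepted

1


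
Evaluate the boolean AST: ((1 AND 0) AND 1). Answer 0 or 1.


Step 1: Evaluate inner node
  1 AND 0 = 0
Step 2: Evaluate root node
  0 AND 1 = 0

0


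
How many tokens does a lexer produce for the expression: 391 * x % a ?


Scanning '391 * x % a'
Token 1: '391' -> integer_literal
Token 2: '*' -> operator
Token 3: 'x' -> identifier
Token 4: '%' -> operator
Token 5: 'a' -> identifier
Total tokens: 5

5


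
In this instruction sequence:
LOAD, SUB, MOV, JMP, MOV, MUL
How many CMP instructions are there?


Scanning instruction sequence for CMP:
  Position 1: LOAD
  Position 2: SUB
  Position 3: MOV
  Position 4: JMP
  Position 5: MOV
  Position 6: MUL
Matches at positions: []
Total CMP count: 0

0


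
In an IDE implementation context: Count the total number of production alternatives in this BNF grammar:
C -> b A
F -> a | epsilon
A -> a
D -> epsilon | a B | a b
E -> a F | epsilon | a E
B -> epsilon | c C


Counting alternatives per rule:
  C: 1 alternative(s)
  F: 2 alternative(s)
  A: 1 alternative(s)
  D: 3 alternative(s)
  E: 3 alternative(s)
  B: 2 alternative(s)
Sum: 1 + 2 + 1 + 3 + 3 + 2 = 12

12


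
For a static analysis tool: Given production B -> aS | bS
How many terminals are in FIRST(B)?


Production: B -> aS | bS
Examining each alternative for leading terminals:
  B -> aS : first terminal = 'a'
  B -> bS : first terminal = 'b'
FIRST(B) = {a, b}
Count: 2

2


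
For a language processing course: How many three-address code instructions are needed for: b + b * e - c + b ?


Expression: b + b * e - c + b
Generating three-address code (respecting * over +/- precedence):
  Instruction 1: t1 = b * e
  Instruction 2: t2 = b + t1
  Instruction 3: t3 = t2 - c
  Instruction 4: t4 = t3 + b
Total instructions: 4

4


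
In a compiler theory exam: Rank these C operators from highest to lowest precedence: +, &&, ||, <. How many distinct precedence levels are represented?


Looking up precedence for each operator:
  + -> precedence 5
  && -> precedence 2
  || -> precedence 1
  < -> precedence 4
Sorted highest to lowest: +, <, &&, ||
Distinct precedence values: [5, 4, 2, 1]
Number of distinct levels: 4

4


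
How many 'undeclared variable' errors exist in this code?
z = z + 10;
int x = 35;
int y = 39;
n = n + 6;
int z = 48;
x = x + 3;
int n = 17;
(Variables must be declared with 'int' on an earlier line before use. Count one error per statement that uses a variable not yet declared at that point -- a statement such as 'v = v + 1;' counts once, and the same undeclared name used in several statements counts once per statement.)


Scanning code line by line:
  Line 1: use 'z' -> ERROR (undeclared)
  Line 2: declare 'x' -> declared = ['x']
  Line 3: declare 'y' -> declared = ['x', 'y']
  Line 4: use 'n' -> ERROR (undeclared)
  Line 5: declare 'z' -> declared = ['x', 'y', 'z']
  Line 6: use 'x' -> OK (declared)
  Line 7: declare 'n' -> declared = ['n', 'x', 'y', 'z']
Total undeclared variable errors: 2

2


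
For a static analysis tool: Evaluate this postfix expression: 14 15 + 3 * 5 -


Processing tokens left to right:
Push 14, Push 15
Pop 14 and 15, compute 14 + 15 = 29, push 29
Push 3
Pop 29 and 3, compute 29 * 3 = 87, push 87
Push 5
Pop 87 and 5, compute 87 - 5 = 82, push 82
Stack result: 82

82


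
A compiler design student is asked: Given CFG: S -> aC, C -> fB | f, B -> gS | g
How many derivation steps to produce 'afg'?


Grammar: S -> aC, C -> fB | f, B -> gS | g
Deriving 'afg':
Step 1: S -> aC => aC
Step 2: C -> fB => afB
Step 3: B -> g => afg
Total derivation steps: 3

3


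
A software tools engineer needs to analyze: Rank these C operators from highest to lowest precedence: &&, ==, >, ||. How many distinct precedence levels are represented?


Looking up precedence for each operator:
  && -> precedence 2
  == -> precedence 3
  > -> precedence 4
  || -> precedence 1
Sorted highest to lowest: >, ==, &&, ||
Distinct precedence values: [4, 3, 2, 1]
Number of distinct levels: 4

4


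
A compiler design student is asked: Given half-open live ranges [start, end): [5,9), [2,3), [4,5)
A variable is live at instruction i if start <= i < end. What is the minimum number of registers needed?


Live ranges:
  Var0: [5, 9)
  Var1: [2, 3)
  Var2: [4, 5)
Sweep-line events (position, delta, active):
  pos=2 start -> active=1
  pos=3 end -> active=0
  pos=4 start -> active=1
  pos=5 end -> active=0
  pos=5 start -> active=1
  pos=9 end -> active=0
Maximum simultaneous active: 1
Minimum registers needed: 1

1


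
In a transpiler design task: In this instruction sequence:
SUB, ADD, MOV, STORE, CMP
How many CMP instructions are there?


Scanning instruction sequence for CMP:
  Position 1: SUB
  Position 2: ADD
  Position 3: MOV
  Position 4: STORE
  Position 5: CMP <- MATCH
Matches at positions: [5]
Total CMP count: 1

1


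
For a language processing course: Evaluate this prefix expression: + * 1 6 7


Parsing prefix expression: + * 1 6 7
Step 1: Innermost operation '* 1 6'
  1 * 6 = 6
Step 2: Outer operation '+ [6] 7'
  6 + 7 = 13

13


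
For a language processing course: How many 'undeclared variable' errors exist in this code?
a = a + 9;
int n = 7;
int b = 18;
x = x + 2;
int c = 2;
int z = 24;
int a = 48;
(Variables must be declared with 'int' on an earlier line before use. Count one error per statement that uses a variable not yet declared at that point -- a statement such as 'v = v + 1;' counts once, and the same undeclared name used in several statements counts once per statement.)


Scanning code line by line:
  Line 1: use 'a' -> ERROR (undeclared)
  Line 2: declare 'n' -> declared = ['n']
  Line 3: declare 'b' -> declared = ['b', 'n']
  Line 4: use 'x' -> ERROR (undeclared)
  Line 5: declare 'c' -> declared = ['b', 'c', 'n']
  Line 6: declare 'z' -> declared = ['b', 'c', 'n', 'z']
  Line 7: declare 'a' -> declared = ['a', 'b', 'c', 'n', 'z']
Total undeclared variable errors: 2

2


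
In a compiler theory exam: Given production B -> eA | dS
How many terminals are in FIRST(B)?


Production: B -> eA | dS
Examining each alternative for leading terminals:
  B -> eA : first terminal = 'e'
  B -> dS : first terminal = 'd'
FIRST(B) = {d, e}
Count: 2

2


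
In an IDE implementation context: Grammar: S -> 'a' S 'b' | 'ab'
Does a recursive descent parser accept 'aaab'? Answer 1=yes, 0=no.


Grammar accepts strings of the form a^n b^n (n >= 1)
Word: 'aaab'
Counting: 3 a's and 1 b's
Check: 3 == 1? No
Mismatch: a-count != b-count
Rejected

0


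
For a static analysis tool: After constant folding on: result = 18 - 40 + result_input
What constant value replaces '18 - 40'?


Identifying constant sub-expression:
  Original: result = 18 - 40 + result_input
  18 and 40 are both compile-time constants
  Evaluating: 18 - 40 = -22
  After folding: result = -22 + result_input

-22


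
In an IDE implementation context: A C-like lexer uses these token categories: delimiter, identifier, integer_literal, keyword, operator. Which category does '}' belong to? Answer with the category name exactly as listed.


Token: '}'
Checking categories:
  identifier: no
  integer_literal: no
  operator: no
  keyword: no
  delimiter: YES
Category: delimiter

delimiter


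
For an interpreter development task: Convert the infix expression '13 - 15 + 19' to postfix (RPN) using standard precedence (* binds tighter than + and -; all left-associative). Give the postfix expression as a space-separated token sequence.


Applying the shunting-yard algorithm:
  Operand 13 -> output
  Push '-' onto operator stack -> op-stack: [-]
  Operand 15 -> output
  See '+' (prec 1); top '-' (prec 1) >= it -> pop '-' to output
  Push '+' onto operator stack -> op-stack: [+]
  Operand 19 -> output
  End of input: pop '+' to output
Postfix result: 13 15 - 19 +

13 15 - 19 +


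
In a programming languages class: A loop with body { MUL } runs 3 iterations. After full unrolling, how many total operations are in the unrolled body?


Loop body operations: MUL (1 op per iteration)
Unrolling 3 iterations:
  Iteration 1: MUL (1 ops)
  Iteration 2: MUL (1 ops)
  Iteration 3: MUL (1 ops)
Total: 3 iterations * 1 ops/iter = 3 operations

3


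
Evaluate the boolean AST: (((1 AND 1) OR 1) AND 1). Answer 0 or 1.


Step 1: Evaluate inner node
  1 AND 1 = 1
Step 2: Evaluate next node
  1 OR 1 = 1
Step 3: Evaluate root node
  1 AND 1 = 1

1


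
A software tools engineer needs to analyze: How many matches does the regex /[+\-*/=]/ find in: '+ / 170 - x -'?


Pattern: /[+\-*/=]/ (operators)
Input: '+ / 170 - x -'
Scanning for matches:
  Match 1: '+'
  Match 2: '/'
  Match 3: '-'
  Match 4: '-'
Total matches: 4

4


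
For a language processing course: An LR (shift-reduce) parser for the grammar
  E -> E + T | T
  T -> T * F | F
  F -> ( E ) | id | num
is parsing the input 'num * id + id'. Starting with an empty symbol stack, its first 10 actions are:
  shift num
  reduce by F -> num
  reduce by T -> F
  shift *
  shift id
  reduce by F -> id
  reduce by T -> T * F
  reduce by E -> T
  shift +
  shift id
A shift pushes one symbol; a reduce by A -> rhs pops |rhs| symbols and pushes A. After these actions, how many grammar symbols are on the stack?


Tracking the symbol stack through each action:
  Action 1: shift 'num' : push -> stack = [num] (size 1)
  Action 2: reduce by F -> num : pop 1, push F -> stack = [F] (size 1)
  Action 3: reduce by T -> F : pop 1, push T -> stack = [T] (size 1)
  Action 4: shift '*' : push -> stack = [T, *] (size 2)
  Action 5: shift 'id' : push -> stack = [T, *, id] (size 3)
  Action 6: reduce by F -> id : pop 1, push F -> stack = [T, *, F] (size 3)
  Action 7: reduce by T -> T * F : pop 3, push T -> stack = [T] (size 1)
  Action 8: reduce by E -> T : pop 1, push E -> stack = [E] (size 1)
  Action 9: shift '+' : push -> stack = [E, +] (size 2)
  Action 10: shift 'id' : push -> stack = [E, +, id] (size 3)
Final stack size: 3

3


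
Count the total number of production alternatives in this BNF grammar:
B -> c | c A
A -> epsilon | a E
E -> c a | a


Counting alternatives per rule:
  B: 2 alternative(s)
  A: 2 alternative(s)
  E: 2 alternative(s)
Sum: 2 + 2 + 2 = 6

6


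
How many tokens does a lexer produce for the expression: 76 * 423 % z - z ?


Scanning '76 * 423 % z - z'
Token 1: '76' -> integer_literal
Token 2: '*' -> operator
Token 3: '423' -> integer_literal
Token 4: '%' -> operator
Token 5: 'z' -> identifier
Token 6: '-' -> operator
Token 7: 'z' -> identifier
Total tokens: 7

7


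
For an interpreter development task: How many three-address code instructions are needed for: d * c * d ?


Expression: d * c * d
Generating three-address code (respecting * over +/- precedence):
  Instruction 1: t1 = d * c
  Instruction 2: t2 = t1 * d
Total instructions: 2

2


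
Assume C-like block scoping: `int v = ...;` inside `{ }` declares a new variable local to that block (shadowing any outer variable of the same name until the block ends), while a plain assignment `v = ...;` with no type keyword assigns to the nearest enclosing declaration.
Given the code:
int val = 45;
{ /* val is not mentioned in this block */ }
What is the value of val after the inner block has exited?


Analyzing scoping rules:
Outer scope: declares val = 45
Inner block: val is neither redeclared nor assigned -> unchanged
After the block -> 45
Result: 45

45


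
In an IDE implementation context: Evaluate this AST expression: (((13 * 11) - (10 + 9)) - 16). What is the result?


Expression: (((13 * 11) - (10 + 9)) - 16)
Evaluating step by step:
  13 * 11 = 143
  10 + 9 = 19
  143 - 19 = 124
  124 - 16 = 108
Result: 108

108


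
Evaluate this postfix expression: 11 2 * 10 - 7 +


Processing tokens left to right:
Push 11, Push 2
Pop 11 and 2, compute 11 * 2 = 22, push 22
Push 10
Pop 22 and 10, compute 22 - 10 = 12, push 12
Push 7
Pop 12 and 7, compute 12 + 7 = 19, push 19
Stack result: 19

19


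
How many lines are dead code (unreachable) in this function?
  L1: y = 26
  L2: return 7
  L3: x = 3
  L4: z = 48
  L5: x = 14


Analyzing control flow:
  L1: reachable (before return)
  L2: reachable (return statement)
  L3: DEAD (after return at L2)
  L4: DEAD (after return at L2)
  L5: DEAD (after return at L2)
Return at L2, total lines = 5
Dead lines: L3 through L5
Count: 3

3


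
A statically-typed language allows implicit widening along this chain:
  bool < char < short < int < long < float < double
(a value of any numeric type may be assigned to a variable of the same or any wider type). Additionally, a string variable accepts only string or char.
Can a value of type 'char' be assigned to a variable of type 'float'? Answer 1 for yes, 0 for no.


Target variable type: float
Source value type: char
Numeric ranks: char=1, float=5
Widening allowed iff rank(source) <= rank(target): 1 <= 5? Yes
Result: 1

1


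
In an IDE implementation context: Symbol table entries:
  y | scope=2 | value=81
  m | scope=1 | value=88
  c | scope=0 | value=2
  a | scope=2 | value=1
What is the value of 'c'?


Searching symbol table for 'c':
  y | scope=2 | value=81
  m | scope=1 | value=88
  c | scope=0 | value=2 <- MATCH
  a | scope=2 | value=1
Found 'c' at scope 0 with value 2

2


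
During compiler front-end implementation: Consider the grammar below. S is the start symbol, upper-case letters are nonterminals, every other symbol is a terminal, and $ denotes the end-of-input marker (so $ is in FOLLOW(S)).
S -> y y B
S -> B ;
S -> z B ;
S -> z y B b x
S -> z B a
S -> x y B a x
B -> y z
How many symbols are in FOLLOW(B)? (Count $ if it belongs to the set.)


S is the start symbol and does not occur in any rule body, so FOLLOW(S) = {$}.
Examining every occurrence of B in a rule body:
  S -> y y B : B is at the right end -> add FOLLOW(S) = {$}
  S -> B ; : B is followed by terminal ';' -> add ';'
  S -> z B ; : B is followed by terminal ';' -> add ';' (already in the set)
  S -> z y B b x : B is followed by terminal 'b' -> add 'b'
  S -> z B a : B is followed by terminal 'a' -> add 'a'
  S -> x y B a x : B is followed by terminal 'a' -> add 'a' (already in the set)
  B -> y z : B does not occur in the body -> contributes nothing
FOLLOW(B) = {;, a, b, $}
Count: 4

4


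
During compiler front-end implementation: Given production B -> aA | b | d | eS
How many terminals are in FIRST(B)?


Production: B -> aA | b | d | eS
Examining each alternative for leading terminals:
  B -> aA : first terminal = 'a'
  B -> b : first terminal = 'b'
  B -> d : first terminal = 'd'
  B -> eS : first terminal = 'e'
FIRST(B) = {a, b, d, e}
Count: 4

4


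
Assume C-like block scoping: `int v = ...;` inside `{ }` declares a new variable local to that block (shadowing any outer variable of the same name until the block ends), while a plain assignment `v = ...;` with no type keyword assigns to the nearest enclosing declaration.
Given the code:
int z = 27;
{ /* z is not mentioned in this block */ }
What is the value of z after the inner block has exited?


Analyzing scoping rules:
Outer scope: declares z = 27
Inner block: z is neither redeclared nor assigned -> unchanged
After the block -> 27
Result: 27

27


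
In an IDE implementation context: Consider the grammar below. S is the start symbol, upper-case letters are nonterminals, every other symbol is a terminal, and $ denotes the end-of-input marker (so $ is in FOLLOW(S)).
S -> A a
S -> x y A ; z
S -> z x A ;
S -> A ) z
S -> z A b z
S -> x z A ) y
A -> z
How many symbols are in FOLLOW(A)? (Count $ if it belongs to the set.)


S is the start symbol and does not occur in any rule body, so FOLLOW(S) = {$}.
Examining every occurrence of A in a rule body:
  S -> A a : A is followed by terminal 'a' -> add 'a'
  S -> x y A ; z : A is followed by terminal ';' -> add ';'
  S -> z x A ; : A is followed by terminal ';' -> add ';' (already in the set)
  S -> A ) z : A is followed by terminal ')' -> add ')'
  S -> z A b z : A is followed by terminal 'b' -> add 'b'
  S -> x z A ) y : A is followed by terminal ')' -> add ')' (already in the set)
  A -> z : A does not occur in the body -> contributes nothing
FOLLOW(A) = {), ;, a, b}
Count: 4

4


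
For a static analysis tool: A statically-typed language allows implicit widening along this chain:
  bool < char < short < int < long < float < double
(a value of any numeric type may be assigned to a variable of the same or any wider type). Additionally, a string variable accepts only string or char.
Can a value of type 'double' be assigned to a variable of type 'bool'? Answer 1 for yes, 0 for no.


Target variable type: bool
Source value type: double
Numeric ranks: double=6, bool=0
Widening allowed iff rank(source) <= rank(target): 6 <= 0? No
Result: 0

0


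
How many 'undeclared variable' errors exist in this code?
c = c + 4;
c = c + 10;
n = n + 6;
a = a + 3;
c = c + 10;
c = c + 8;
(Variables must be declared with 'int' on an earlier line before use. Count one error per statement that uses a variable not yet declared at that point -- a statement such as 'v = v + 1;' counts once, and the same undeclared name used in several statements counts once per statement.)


Scanning code line by line:
  Line 1: use 'c' -> ERROR (undeclared)
  Line 2: use 'c' -> ERROR (undeclared)
  Line 3: use 'n' -> ERROR (undeclared)
  Line 4: use 'a' -> ERROR (undeclared)
  Line 5: use 'c' -> ERROR (undeclared)
  Line 6: use 'c' -> ERROR (undeclared)
Total undeclared variable errors: 6

6


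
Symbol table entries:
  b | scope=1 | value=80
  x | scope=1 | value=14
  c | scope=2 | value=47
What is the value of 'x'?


Searching symbol table for 'x':
  b | scope=1 | value=80
  x | scope=1 | value=14 <- MATCH
  c | scope=2 | value=47
Found 'x' at scope 1 with value 14

14


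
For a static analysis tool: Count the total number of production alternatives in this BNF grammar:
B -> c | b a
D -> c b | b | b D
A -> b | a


Counting alternatives per rule:
  B: 2 alternative(s)
  D: 3 alternative(s)
  A: 2 alternative(s)
Sum: 2 + 3 + 2 = 7

7


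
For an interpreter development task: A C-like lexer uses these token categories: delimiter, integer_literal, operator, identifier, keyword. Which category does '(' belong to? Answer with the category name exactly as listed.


Token: '('
Checking categories:
  identifier: no
  integer_literal: no
  operator: no
  keyword: no
  delimiter: YES
Category: delimiter

delimiter


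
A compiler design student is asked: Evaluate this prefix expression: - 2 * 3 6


Parsing prefix expression: - 2 * 3 6
Step 1: Innermost operation '* 3 6'
  3 * 6 = 18
Step 2: Outer operation '- 2 [18]'
  2 - 18 = -16

-16


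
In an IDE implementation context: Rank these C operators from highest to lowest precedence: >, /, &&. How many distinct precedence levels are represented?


Looking up precedence for each operator:
  > -> precedence 4
  / -> precedence 6
  && -> precedence 2
Sorted highest to lowest: /, >, &&
Distinct precedence values: [6, 4, 2]
Number of distinct levels: 3

3


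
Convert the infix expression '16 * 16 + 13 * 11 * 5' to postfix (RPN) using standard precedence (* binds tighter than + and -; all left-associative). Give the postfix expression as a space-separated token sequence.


Applying the shunting-yard algorithm:
  Operand 16 -> output
  Push '*' onto operator stack -> op-stack: [*]
  Operand 16 -> output
  See '+' (prec 1); top '*' (prec 2) >= it -> pop '*' to output
  Push '+' onto operator stack -> op-stack: [+]
  Operand 13 -> output
  Push '*' onto operator stack -> op-stack: [+, *]
  Operand 11 -> output
  See '*' (prec 2); top '*' (prec 2) >= it -> pop '*' to output
  Push '*' onto operator stack -> op-stack: [+, *]
  Operand 5 -> output
  End of input: pop '*' to output
  End of input: pop '+' to output
Postfix result: 16 16 * 13 11 * 5 * +

16 16 * 13 11 * 5 * +


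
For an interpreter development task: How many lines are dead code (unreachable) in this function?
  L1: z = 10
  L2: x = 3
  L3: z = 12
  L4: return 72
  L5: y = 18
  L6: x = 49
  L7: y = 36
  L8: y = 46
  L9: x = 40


Analyzing control flow:
  L1: reachable (before return)
  L2: reachable (before return)
  L3: reachable (before return)
  L4: reachable (return statement)
  L5: DEAD (after return at L4)
  L6: DEAD (after return at L4)
  L7: DEAD (after return at L4)
  L8: DEAD (after return at L4)
  L9: DEAD (after return at L4)
Return at L4, total lines = 9
Dead lines: L5 through L9
Count: 5

5


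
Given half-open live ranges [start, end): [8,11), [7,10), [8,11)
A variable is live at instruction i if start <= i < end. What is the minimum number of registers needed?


Live ranges:
  Var0: [8, 11)
  Var1: [7, 10)
  Var2: [8, 11)
Sweep-line events (position, delta, active):
  pos=7 start -> active=1
  pos=8 start -> active=2
  pos=8 start -> active=3
  pos=10 end -> active=2
  pos=11 end -> active=1
  pos=11 end -> active=0
Maximum simultaneous active: 3
Minimum registers needed: 3

3


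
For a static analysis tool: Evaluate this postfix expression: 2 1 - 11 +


Processing tokens left to right:
Push 2, Push 1
Pop 2 and 1, compute 2 - 1 = 1, push 1
Push 11
Pop 1 and 11, compute 1 + 11 = 12, push 12
Stack result: 12

12


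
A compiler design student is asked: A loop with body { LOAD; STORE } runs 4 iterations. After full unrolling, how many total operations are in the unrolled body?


Loop body operations: LOAD, STORE (2 ops per iteration)
Unrolling 4 iterations:
  Iteration 1: LOAD, STORE (2 ops)
  Iteration 2: LOAD, STORE (2 ops)
  Iteration 3: LOAD, STORE (2 ops)
  Iteration 4: LOAD, STORE (2 ops)
Total: 4 iterations * 2 ops/iter = 8 operations

8


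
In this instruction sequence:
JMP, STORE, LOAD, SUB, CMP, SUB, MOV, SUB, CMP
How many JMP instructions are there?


Scanning instruction sequence for JMP:
  Position 1: JMP <- MATCH
  Position 2: STORE
  Position 3: LOAD
  Position 4: SUB
  Position 5: CMP
  Position 6: SUB
  Position 7: MOV
  Position 8: SUB
  Position 9: CMP
Matches at positions: [1]
Total JMP count: 1

1


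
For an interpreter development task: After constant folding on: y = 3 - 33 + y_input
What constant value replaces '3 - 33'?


Identifying constant sub-expression:
  Original: y = 3 - 33 + y_input
  3 and 33 are both compile-time constants
  Evaluating: 3 - 33 = -30
  After folding: y = -30 + y_input

-30


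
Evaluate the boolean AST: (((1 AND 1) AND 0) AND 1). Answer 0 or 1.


Step 1: Evaluate inner node
  1 AND 1 = 1
Step 2: Evaluate next node
  1 AND 0 = 0
Step 3: Evaluate root node
  0 AND 1 = 0

0


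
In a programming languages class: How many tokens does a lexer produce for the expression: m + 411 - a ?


Scanning 'm + 411 - a'
Token 1: 'm' -> identifier
Token 2: '+' -> operator
Token 3: '411' -> integer_literal
Token 4: '-' -> operator
Token 5: 'a' -> identifier
Total tokens: 5

5


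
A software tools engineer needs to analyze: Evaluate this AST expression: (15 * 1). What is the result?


Expression: (15 * 1)
Evaluating step by step:
  15 * 1 = 15
Result: 15

15


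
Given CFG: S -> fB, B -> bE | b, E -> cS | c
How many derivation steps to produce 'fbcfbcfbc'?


Grammar: S -> fB, B -> bE | b, E -> cS | c
Deriving 'fbcfbcfbc':
Step 1: S -> fB => fB
Step 2: B -> bE => fbE
Step 3: E -> cS => fbcS
Step 4: S -> fB => fbcfB
Step 5: B -> bE => fbcfbE
Step 6: E -> cS => fbcfbcS
Step 7: S -> fB => fbcfbcfB
Step 8: B -> bE => fbcfbcfbE
Step 9: E -> c => fbcfbcfbc
Total derivation steps: 9

9


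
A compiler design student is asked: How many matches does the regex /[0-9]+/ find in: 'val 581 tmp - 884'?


Pattern: /[0-9]+/ (int literals)
Input: 'val 581 tmp - 884'
Scanning for matches:
  Match 1: '581'
  Match 2: '884'
Total matches: 2

2


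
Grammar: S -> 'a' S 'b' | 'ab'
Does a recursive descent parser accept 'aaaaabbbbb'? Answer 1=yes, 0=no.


Grammar accepts strings of the form a^n b^n (n >= 1)
Word: 'aaaaabbbbb'
Counting: 5 a's and 5 b's
Check: 5 == 5? Yes
Derivation (S -> aSb applied 4 time(s), then S -> ab): S => aSb => aaSbb => aaaSbbb => aaaaSbbbb => aaaaabbbbb
Accepted

1


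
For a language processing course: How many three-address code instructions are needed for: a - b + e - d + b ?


Expression: a - b + e - d + b
Generating three-address code (respecting * over +/- precedence):
  Instruction 1: t1 = a - b
  Instruction 2: t2 = t1 + e
  Instruction 3: t3 = t2 - d
  Instruction 4: t4 = t3 + b
Total instructions: 4

4


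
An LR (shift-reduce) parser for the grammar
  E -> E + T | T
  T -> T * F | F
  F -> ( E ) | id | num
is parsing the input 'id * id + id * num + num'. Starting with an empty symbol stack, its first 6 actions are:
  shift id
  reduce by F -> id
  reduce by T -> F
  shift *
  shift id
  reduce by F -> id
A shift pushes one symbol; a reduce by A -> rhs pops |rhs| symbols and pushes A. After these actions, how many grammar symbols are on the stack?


Tracking the symbol stack through each action:
  Action 1: shift 'id' : push -> stack = [id] (size 1)
  Action 2: reduce by F -> id : pop 1, push F -> stack = [F] (size 1)
  Action 3: reduce by T -> F : pop 1, push T -> stack = [T] (size 1)
  Action 4: shift '*' : push -> stack = [T, *] (size 2)
  Action 5: shift 'id' : push -> stack = [T, *, id] (size 3)
  Action 6: reduce by F -> id : pop 1, push F -> stack = [T, *, F] (size 3)
Final stack size: 3

3


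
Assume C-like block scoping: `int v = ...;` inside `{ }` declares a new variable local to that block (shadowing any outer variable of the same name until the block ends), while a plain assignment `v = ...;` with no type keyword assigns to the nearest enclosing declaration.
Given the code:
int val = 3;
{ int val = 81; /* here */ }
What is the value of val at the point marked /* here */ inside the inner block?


Analyzing scoping rules:
Outer scope: declares val = 3
Inner block: 'int val = 81;' declares a NEW val that shadows the outer one
Inside the block the inner declaration is in scope -> 81
Result: 81

81


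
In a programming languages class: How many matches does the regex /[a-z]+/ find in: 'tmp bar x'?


Pattern: /[a-z]+/ (identifiers)
Input: 'tmp bar x'
Scanning for matches:
  Match 1: 'tmp'
  Match 2: 'bar'
  Match 3: 'x'
Total matches: 3

3


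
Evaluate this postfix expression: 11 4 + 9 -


Processing tokens left to right:
Push 11, Push 4
Pop 11 and 4, compute 11 + 4 = 15, push 15
Push 9
Pop 15 and 9, compute 15 - 9 = 6, push 6
Stack result: 6

6


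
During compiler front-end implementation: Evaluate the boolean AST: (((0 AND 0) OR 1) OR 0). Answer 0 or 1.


Step 1: Evaluate inner node
  0 AND 0 = 0
Step 2: Evaluate next node
  0 OR 1 = 1
Step 3: Evaluate root node
  1 OR 0 = 1

1


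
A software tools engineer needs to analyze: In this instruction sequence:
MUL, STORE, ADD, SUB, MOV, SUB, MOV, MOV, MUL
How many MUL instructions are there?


Scanning instruction sequence for MUL:
  Position 1: MUL <- MATCH
  Position 2: STORE
  Position 3: ADD
  Position 4: SUB
  Position 5: MOV
  Position 6: SUB
  Position 7: MOV
  Position 8: MOV
  Position 9: MUL <- MATCH
Matches at positions: [1, 9]
Total MUL count: 2

2


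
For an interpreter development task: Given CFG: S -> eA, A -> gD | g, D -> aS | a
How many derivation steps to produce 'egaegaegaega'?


Grammar: S -> eA, A -> gD | g, D -> aS | a
Deriving 'egaegaegaega':
Step 1: S -> eA => eA
Step 2: A -> gD => egD
Step 3: D -> aS => egaS
Step 4: S -> eA => egaeA
Step 5: A -> gD => egaegD
Step 6: D -> aS => egaegaS
Step 7: S -> eA => egaegaeA
Step 8: A -> gD => egaegaegD
Step 9: D -> aS => egaegaegaS
Step 10: S -> eA => egaegaegaeA
Step 11: A -> gD => egaegaegaegD
Step 12: D -> a => egaegaegaega
Total derivation steps: 12

12


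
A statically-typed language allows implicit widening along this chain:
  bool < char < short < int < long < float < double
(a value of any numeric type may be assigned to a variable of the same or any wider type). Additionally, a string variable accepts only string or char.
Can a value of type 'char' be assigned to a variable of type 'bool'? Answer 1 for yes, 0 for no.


Target variable type: bool
Source value type: char
Numeric ranks: char=1, bool=0
Widening allowed iff rank(source) <= rank(target): 1 <= 0? No
Result: 0

0
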